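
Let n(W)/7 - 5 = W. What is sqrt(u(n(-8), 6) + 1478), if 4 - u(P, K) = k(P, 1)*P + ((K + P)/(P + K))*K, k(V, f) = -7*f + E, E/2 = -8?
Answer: sqrt(993) ≈ 31.512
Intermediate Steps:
E = -16 (E = 2*(-8) = -16)
n(W) = 35 + 7*W
k(V, f) = -16 - 7*f (k(V, f) = -7*f - 16 = -16 - 7*f)
u(P, K) = 4 - K + 23*P (u(P, K) = 4 - ((-16 - 7*1)*P + ((K + P)/(P + K))*K) = 4 - ((-16 - 7)*P + ((K + P)/(K + P))*K) = 4 - (-23*P + 1*K) = 4 - (-23*P + K) = 4 - (K - 23*P) = 4 + (-K + 23*P) = 4 - K + 23*P)
sqrt(u(n(-8), 6) + 1478) = sqrt((4 - 1*6 + 23*(35 + 7*(-8))) + 1478) = sqrt((4 - 6 + 23*(35 - 56)) + 1478) = sqrt((4 - 6 + 23*(-21)) + 1478) = sqrt((4 - 6 - 483) + 1478) = sqrt(-485 + 1478) = sqrt(993)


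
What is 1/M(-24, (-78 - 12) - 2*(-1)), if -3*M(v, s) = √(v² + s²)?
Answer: -3*√130/1040 ≈ -0.032890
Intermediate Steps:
M(v, s) = -√(s² + v²)/3 (M(v, s) = -√(v² + s²)/3 = -√(s² + v²)/3)
1/M(-24, (-78 - 12) - 2*(-1)) = 1/(-√(((-78 - 12) - 2*(-1))² + (-24)²)/3) = 1/(-√((-90 + 2)² + 576)/3) = 1/(-√((-88)² + 576)/3) = 1/(-√(7744 + 576)/3) = 1/(-8*√130/3) = -3*√130/1040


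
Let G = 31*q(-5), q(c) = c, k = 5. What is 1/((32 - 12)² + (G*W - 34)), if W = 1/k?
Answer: 1/335 ≈ 0.0029851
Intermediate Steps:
W = ⅕ (W = 1/5 = ⅕ ≈ 0.20000)
G = -155 (G = 31*(-5) = -155)
1/((32 - 12)² + (G*W - 34)) = 1/((32 - 12)² + (-155*⅕ - 34)) = 1/(20² + (-31 - 34)) = 1/(400 - 65) = 1/335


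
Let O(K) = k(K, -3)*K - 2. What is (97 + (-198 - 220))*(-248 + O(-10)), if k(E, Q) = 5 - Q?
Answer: 105930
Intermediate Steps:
O(K) = -2 + 8*K (O(K) = (5 - 1*(-3))*K - 2 = (5 + 3)*K - 2 = 8*K - 2 = -2 + 8*K)
(97 + (-198 - 220))*(-248 + O(-10)) = (97 + (-198 - 220))*(-248 + (-2 + 8*(-10))) = (97 - 418)*(-248 + (-2 - 80)) = -321*(-248 - 82) = -321*(-330) = 105930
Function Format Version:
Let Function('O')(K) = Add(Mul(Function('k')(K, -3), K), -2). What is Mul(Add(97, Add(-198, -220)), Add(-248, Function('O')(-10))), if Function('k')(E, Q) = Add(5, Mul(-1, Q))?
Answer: 105930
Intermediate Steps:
Function('O')(K) = Add(-2, Mul(8, K)) (Function('O')(K) = Add(Mul(Add(5, Mul(-1, -3)), K), -2) = Add(Mul(Add(5, 3), K), -2) = Add(Mul(8, K), -2) = Add(-2, Mul(8, K)))
Mul(Add(97, Add(-198, -220)), Add(-248, Function('O')(-10))) = Mul(Add(97, Add(-198, -220)), Add(-248, Add(-2, Mul(8, -10)))) = Mul(Add(97, -418), Add(-248, Add(-2, -80))) = Mul(-321, Add(-248, -82)) = Mul(-321, -330) = 105930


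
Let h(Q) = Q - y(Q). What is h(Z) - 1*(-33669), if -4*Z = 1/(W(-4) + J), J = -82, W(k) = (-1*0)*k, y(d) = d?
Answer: 33669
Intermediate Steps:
W(k) = 0 (W(k) = 0*k = 0)
Z = 1/328 (Z = -1/(4*(0 - 82)) = -¼/(-82) = -¼*(-1/82) = 1/328 ≈ 0.0030488)
h(Q) = 0 (h(Q) = Q - Q = 0)
h(Z) - 1*(-33669) = 0 - 1*(-33669) = 0 + 33669 = 33669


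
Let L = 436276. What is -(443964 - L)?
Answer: -7688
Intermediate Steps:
-(443964 - L) = -(443964 - 1*436276) = -(443964 - 436276) = -1*7688 = -7688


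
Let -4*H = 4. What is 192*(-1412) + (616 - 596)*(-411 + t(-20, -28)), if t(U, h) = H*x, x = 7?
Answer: -279464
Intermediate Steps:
H = -1 (H = -1/4*4 = -1)
t(U, h) = -7 (t(U, h) = -1*7 = -7)
192*(-1412) + (616 - 596)*(-411 + t(-20, -28)) = 192*(-1412) + (616 - 596)*(-411 - 7) = -271104 + 20*(-418) = -271104 - 8360 = -279464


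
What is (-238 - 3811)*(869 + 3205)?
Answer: -16495626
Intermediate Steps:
(-238 - 3811)*(869 + 3205) = -4049*4074 = -16495626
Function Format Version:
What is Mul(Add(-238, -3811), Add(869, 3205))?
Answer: -16495626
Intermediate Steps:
Mul(Add(-238, -3811), Add(869, 3205)) = Mul(-4049, 4074) = -16495626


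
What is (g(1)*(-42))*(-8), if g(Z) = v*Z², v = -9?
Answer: -3024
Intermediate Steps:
g(Z) = -9*Z²
(g(1)*(-42))*(-8) = (-9*1²*(-42))*(-8) = (-9*1*(-42))*(-8) = -9*(-42)*(-8) = 378*(-8) = -3024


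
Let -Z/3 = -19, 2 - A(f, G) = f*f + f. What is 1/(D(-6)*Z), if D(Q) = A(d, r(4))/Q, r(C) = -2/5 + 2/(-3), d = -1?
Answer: -1/19 ≈ -0.052632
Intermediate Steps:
r(C) = -16/15 (r(C) = -2*⅕ + 2*(-⅓) = -⅖ - ⅔ = -16/15)
A(f, G) = 2 - f - f² (A(f, G) = 2 - (f*f + f) = 2 - (f² + f) = 2 - (f + f²) = 2 + (-f - f²) = 2 - f - f²)
Z = 57 (Z = -3*(-19) = 57)
D(Q) = 2/Q (D(Q) = (2 - 1*(-1) - 1*(-1)²)/Q = (2 + 1 - 1*1)/Q = (2 + 1 - 1)/Q = 2/Q)
1/(D(-6)*Z) = 1/((2/(-6))*57) = 1/((2*(-⅙))*57) = 1/(-⅓*57) = 1/(-19) = -1/19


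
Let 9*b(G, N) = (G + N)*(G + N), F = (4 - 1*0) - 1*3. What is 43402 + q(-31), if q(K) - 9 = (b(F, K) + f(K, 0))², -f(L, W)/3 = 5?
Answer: 50636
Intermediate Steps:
F = 1 (F = (4 + 0) - 3 = 4 - 3 = 1)
b(G, N) = (G + N)²/9 (b(G, N) = ((G + N)*(G + N))/9 = (G + N)²/9)
f(L, W) = -15 (f(L, W) = -3*5 = -15)
q(K) = 9 + (-15 + (1 + K)²/9)² (q(K) = 9 + ((1 + K)²/9 - 15)² = 9 + (-15 + (1 + K)²/9)²)
43402 + q(-31) = 43402 + (9 + (-135 + (1 - 31)²)²/81) = 43402 + (9 + (-135 + (-30)²)²/81) = 43402 + (9 + (-135 + 900)²/81) = 43402 + (9 + (1/81)*765²) = 43402 + (9 + (1/81)*585225) = 43402 + (9 + 7225) = 43402 + 7234 = 50636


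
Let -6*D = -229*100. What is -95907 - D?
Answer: -299171/3 ≈ -99724.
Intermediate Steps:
D = 11450/3 (D = -(-229)*100/6 = -1/6*(-22900) = 11450/3 ≈ 3816.7)
-95907 - D = -95907 - 1*11450/3 = -95907 - 11450/3 = -299171/3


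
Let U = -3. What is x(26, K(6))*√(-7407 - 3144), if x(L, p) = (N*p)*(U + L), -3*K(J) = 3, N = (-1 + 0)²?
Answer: -23*I*√10551 ≈ -2362.5*I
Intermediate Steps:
N = 1 (N = (-1)² = 1)
K(J) = -1 (K(J) = -⅓*3 = -1)
x(L, p) = p*(-3 + L) (x(L, p) = (1*p)*(-3 + L) = p*(-3 + L))
x(26, K(6))*√(-7407 - 3144) = (-(-3 + 26))*√(-7407 - 3144) = (-1*23)*√(-10551) = -23*I*√10551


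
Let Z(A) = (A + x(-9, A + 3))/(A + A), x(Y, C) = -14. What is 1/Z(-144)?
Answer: 144/79 ≈ 1.8228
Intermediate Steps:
Z(A) = (-14 + A)/(2*A) (Z(A) = (A - 14)/(A + A) = (-14 + A)/((2*A)) = (-14 + A)*(1/(2*A)) = (-14 + A)/(2*A))
1/Z(-144) = 1/((½)*(-14 - 144)/(-144)) = 1/((½)*(-1/144)*(-158)) = 1/(79/144) = 144/79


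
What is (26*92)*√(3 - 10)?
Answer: 2392*I*√7 ≈ 6328.6*I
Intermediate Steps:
(26*92)*√(3 - 10) = 2392*√(-7) = 2392*(I*√7) = 2392*I*√7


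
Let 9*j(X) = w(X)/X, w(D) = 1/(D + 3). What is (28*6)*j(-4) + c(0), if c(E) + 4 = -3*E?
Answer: ⅔ ≈ 0.66667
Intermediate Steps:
c(E) = -4 - 3*E
w(D) = 1/(3 + D)
j(X) = 1/(9*X*(3 + X)) (j(X) = (1/((3 + X)*X))/9 = (1/(X*(3 + X)))/9 = 1/(9*X*(3 + X)))
(28*6)*j(-4) + c(0) = (28*6)*((⅑)/(-4*(3 - 4))) + (-4 - 3*0) = 168*((⅑)*(-¼)/(-1)) + (-4 + 0) = 168*((⅑)*(-¼)*(-1)) - 4 = 168*(1/36) - 4 = 14/3 - 4 = ⅔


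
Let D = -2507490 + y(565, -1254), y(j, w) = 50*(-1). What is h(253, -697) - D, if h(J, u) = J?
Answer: 2507793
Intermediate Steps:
y(j, w) = -50
D = -2507540 (D = -2507490 - 50 = -2507540)
h(253, -697) - D = 253 - 1*(-2507540) = 253 + 2507540 = 2507793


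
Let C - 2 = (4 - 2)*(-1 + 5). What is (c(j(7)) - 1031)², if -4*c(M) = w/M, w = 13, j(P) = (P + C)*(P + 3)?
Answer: 491531394649/462400 ≈ 1.0630e+6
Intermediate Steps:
C = 10 (C = 2 + (4 - 2)*(-1 + 5) = 2 + 2*4 = 2 + 8 = 10)
j(P) = (3 + P)*(10 + P) (j(P) = (P + 10)*(P + 3) = (10 + P)*(3 + P) = (3 + P)*(10 + P))
c(M) = -13/(4*M)
(c(j(7)) - 1031)² = (-13/(4*(30 + 7² + 13*7)) - 1031)² = (-13/(4*(30 + 49 + 91)) - 1031)² = (-13/4/170 - 1031)² = (-13/4*1/170 - 1031)² = (-13/680 - 1031)² = (-701093/680)² = 491531394649/462400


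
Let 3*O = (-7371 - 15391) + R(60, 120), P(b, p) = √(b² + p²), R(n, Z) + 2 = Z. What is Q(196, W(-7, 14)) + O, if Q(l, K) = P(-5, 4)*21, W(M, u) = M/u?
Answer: -7548 + 21*√41 ≈ -7413.5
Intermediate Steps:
R(n, Z) = -2 + Z
Q(l, K) = 21*√41 (Q(l, K) = √((-5)² + 4²)*21 = √(25 + 16)*21 = √41*21 = 21*√41)
O = -7548 (O = ((-7371 - 15391) + (-2 + 120))/3 = (-22762 + 118)/3 = (⅓)*(-22644) = -7548)
Q(196, W(-7, 14)) + O = 21*√41 - 7548 = -7548 + 21*√41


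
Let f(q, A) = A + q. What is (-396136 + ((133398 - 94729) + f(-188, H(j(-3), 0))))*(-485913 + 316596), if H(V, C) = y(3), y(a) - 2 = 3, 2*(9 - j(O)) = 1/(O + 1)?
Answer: 60556225050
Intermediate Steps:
j(O) = 9 - 1/(2*(1 + O)) (j(O) = 9 - 1/(2*(O + 1)) = 9 - 1/(2*(1 + O)))
y(a) = 5 (y(a) = 2 + 3 = 5)
H(V, C) = 5
(-396136 + ((133398 - 94729) + f(-188, H(j(-3), 0))))*(-485913 + 316596) = (-396136 + ((133398 - 94729) + (5 - 188)))*(-485913 + 316596) = (-396136 + (38669 - 183))*(-169317) = (-396136 + 38486)*(-169317) = -357650*(-169317) = 60556225050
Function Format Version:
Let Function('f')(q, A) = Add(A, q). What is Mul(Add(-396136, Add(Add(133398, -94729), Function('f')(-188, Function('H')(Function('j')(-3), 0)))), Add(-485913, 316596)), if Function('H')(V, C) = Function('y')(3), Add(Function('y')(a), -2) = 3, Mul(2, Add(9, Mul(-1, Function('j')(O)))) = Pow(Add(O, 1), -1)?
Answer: 60556225050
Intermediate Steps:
Function('j')(O) = Add(9, Mul(Rational(-1, 2), Pow(Add(1, O), -1))) (Function('j')(O) = Add(9, Mul(Rational(-1, 2), Pow(Add(O, 1), -1))) = Add(9, Mul(Rational(-1, 2), Pow(Add(1, O), -1))))
Function('y')(a) = 5 (Function('y')(a) = Add(2, 3) = 5)
Function('H')(V, C) = 5
Mul(Add(-396136, Add(Add(133398, -94729), Function('f')(-188, Function('H')(Function('j')(-3), 0)))), Add(-485913, 316596)) = Mul(Add(-396136, Add(Add(133398, -94729), Add(5, -188))), Add(-485913, 316596)) = Mul(Add(-396136, Add(38669, -183)), -169317) = Mul(Add(-396136, 38486), -169317) = Mul(-357650, -169317) = 60556225050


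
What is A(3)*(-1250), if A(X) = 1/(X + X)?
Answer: -625/3 ≈ -208.33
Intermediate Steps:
A(X) = 1/(2*X)
A(3)*(-1250) = ((½)/3)*(-1250) = ((½)*(⅓))*(-1250) = (⅙)*(-1250) = -625/3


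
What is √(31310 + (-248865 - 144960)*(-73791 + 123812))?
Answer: I*√19699489015 ≈ 1.4036e+5*I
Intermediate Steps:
√(31310 + (-248865 - 144960)*(-73791 + 123812)) = √(31310 - 393825*50021) = √(31310 - 19699520325) = √(-19699489015) = I*√19699489015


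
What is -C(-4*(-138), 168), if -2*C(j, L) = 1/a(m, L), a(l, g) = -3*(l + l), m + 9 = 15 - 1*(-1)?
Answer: -1/84 ≈ -0.011905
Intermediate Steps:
m = 7 (m = -9 + (15 - 1*(-1)) = -9 + (15 + 1) = -9 + 16 = 7)
a(l, g) = -6*l
C(j, L) = 1/84 (C(j, L) = -1/(2*((-6*7))) = -½/(-42) = -½*(-1/42) = 1/84)
-C(-4*(-138), 168) = -1*1/84 = -1/84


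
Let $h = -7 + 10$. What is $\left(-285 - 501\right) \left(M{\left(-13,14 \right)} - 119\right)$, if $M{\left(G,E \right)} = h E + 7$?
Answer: $55020$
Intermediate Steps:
$h = 3$
$M{\left(G,E \right)} = 7 + 3 E$ ($M{\left(G,E \right)} = 3 E + 7 = 7 + 3 E$)
$\left(-285 - 501\right) \left(M{\left(-13,14 \right)} - 119\right) = \left(-285 - 501\right) \left(\left(7 + 3 \cdot 14\right) - 119\right) = - 786 \left(\left(7 + 42\right) - 119\right) = - 786 \left(49 - 119\right) = \left(-786\right) \left(-70\right) = 55020$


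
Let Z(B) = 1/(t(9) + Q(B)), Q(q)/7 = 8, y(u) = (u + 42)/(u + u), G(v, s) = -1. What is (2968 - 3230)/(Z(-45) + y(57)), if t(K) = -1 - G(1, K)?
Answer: -278768/943 ≈ -295.62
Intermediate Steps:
y(u) = (42 + u)/(2*u) (y(u) = (42 + u)/((2*u)) = (42 + u)*(1/(2*u)) = (42 + u)/(2*u))
Q(q) = 56 (Q(q) = 7*8 = 56)
t(K) = 0 (t(K) = -1 - 1*(-1) = -1 + 1 = 0)
Z(B) = 1/56 (Z(B) = 1/(0 + 56) = 1/56)
(2968 - 3230)/(Z(-45) + y(57)) = (2968 - 3230)/(1/56 + (1/2)*(42 + 57)/57) = -262/(1/56 + (1/2)*(1/57)*99) = -262/(1/56 + 33/38) = -262/943/1064 = -262*1064/943 = -278768/943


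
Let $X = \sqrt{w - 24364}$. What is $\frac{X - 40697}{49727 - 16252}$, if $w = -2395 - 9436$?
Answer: $- \frac{40697}{33475} + \frac{i \sqrt{36195}}{33475} \approx -1.2157 + 0.0056833 i$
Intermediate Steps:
$w = -11831$
$X = i \sqrt{36195}$ ($X = \sqrt{-11831 - 24364} = \sqrt{-36195} = i \sqrt{36195} \approx 190.25 i$)
$\frac{X - 40697}{49727 - 16252} = \frac{i \sqrt{36195} - 40697}{49727 - 16252} = \frac{-40697 + i \sqrt{36195}}{33475} = \left(-40697 + i \sqrt{36195}\right) \frac{1}{33475} = - \frac{40697}{33475} + \frac{i \sqrt{36195}}{33475}$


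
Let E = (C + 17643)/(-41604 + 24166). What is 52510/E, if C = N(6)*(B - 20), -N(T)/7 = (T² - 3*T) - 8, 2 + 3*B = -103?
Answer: -915669380/21493 ≈ -42603.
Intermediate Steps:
B = -35 (B = -⅔ + (⅓)*(-103) = -⅔ - 103/3 = -35)
N(T) = 56 - 7*T² + 21*T (N(T) = -7*((T² - 3*T) - 8) = -7*(-8 + T² - 3*T) = 56 - 7*T² + 21*T)
C = 3850 (C = (56 - 7*6² + 21*6)*(-35 - 20) = (56 - 7*36 + 126)*(-55) = (56 - 252 + 126)*(-55) = -70*(-55) = 3850)
E = -21493/17438 (E = (3850 + 17643)/(-41604 + 24166) = 21493/(-17438) = 21493*(-1/17438) = -21493/17438 ≈ -1.2325)
52510/E = 52510/(-21493/17438) = 52510*(-17438/21493) = -915669380/21493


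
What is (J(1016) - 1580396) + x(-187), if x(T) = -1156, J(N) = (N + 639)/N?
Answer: -1606855177/1016 ≈ -1.5816e+6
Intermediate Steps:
J(N) = (639 + N)/N
(J(1016) - 1580396) + x(-187) = ((639 + 1016)/1016 - 1580396) - 1156 = ((1/1016)*1655 - 1580396) - 1156 = (1655/1016 - 1580396) - 1156 = -1605680681/1016 - 1156 = -1606855177/1016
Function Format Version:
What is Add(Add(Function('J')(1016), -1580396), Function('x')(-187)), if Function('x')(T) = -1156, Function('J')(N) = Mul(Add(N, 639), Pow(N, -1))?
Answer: Rational(-1606855177, 1016) ≈ -1.5816e+6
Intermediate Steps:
Function('J')(N) = Mul(Pow(N, -1), Add(639, N)) (Function('J')(N) = Mul(Add(639, N), Pow(N, -1)) = Mul(Pow(N, -1), Add(639, N)))
Add(Add(Function('J')(1016), -1580396), Function('x')(-187)) = Add(Add(Mul(Pow(1016, -1), Add(639, 1016)), -1580396), -1156) = Add(Add(Mul(Rational(1, 1016), 1655), -1580396), -1156) = Add(Add(Rational(1655, 1016), -1580396), -1156) = Add(Rational(-1605680681, 1016), -1156) = Rational(-1606855177, 1016)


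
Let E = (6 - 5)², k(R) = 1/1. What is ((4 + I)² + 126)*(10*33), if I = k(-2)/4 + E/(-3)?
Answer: 1119415/24 ≈ 46642.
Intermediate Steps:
k(R) = 1
E = 1 (E = 1² = 1)
I = -1/12 (I = 1/4 + 1/(-3) = 1*(¼) + 1*(-⅓) = ¼ - ⅓ = -1/12 ≈ -0.083333)
((4 + I)² + 126)*(10*33) = ((4 - 1/12)² + 126)*(10*33) = ((47/12)² + 126)*330 = (2209/144 + 126)*330 = (20353/144)*330 = 1119415/24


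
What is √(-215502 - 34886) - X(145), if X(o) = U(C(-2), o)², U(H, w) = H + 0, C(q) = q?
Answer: -4 + 2*I*√62597 ≈ -4.0 + 500.39*I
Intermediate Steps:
U(H, w) = H
X(o) = 4 (X(o) = (-2)² = 4)
√(-215502 - 34886) - X(145) = √(-215502 - 34886) - 1*4 = √(-250388) - 4 = 2*I*√62597 - 4 = -4 + 2*I*√62597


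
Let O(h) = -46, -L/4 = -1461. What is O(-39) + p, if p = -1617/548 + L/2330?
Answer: -29649869/638420 ≈ -46.443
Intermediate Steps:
L = 5844 (L = -4*(-1461) = 5844)
p = -282549/638420 (p = -1617/548 + 5844/2330 = -1617*1/548 + 5844*(1/2330) = -1617/548 + 2922/1165 = -282549/638420 ≈ -0.44258)
O(-39) + p = -46 - 282549/638420 = -29649869/638420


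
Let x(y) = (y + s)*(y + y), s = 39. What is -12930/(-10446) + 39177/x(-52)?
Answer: 71120717/2353832 ≈ 30.215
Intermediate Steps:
x(y) = 2*y*(39 + y) (x(y) = (y + 39)*(y + y) = (39 + y)*(2*y) = 2*y*(39 + y))
-12930/(-10446) + 39177/x(-52) = -12930/(-10446) + 39177/((2*(-52)*(39 - 52))) = -12930*(-1/10446) + 39177/((2*(-52)*(-13))) = 2155/1741 + 39177/1352 = 71120717/2353832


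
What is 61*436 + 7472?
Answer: 34068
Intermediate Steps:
61*436 + 7472 = 26596 + 7472 = 34068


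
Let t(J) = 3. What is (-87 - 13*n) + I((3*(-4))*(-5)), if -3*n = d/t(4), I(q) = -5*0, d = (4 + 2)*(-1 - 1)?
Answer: -313/3 ≈ -104.33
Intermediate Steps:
d = -12 (d = 6*(-2) = -12)
I(q) = 0
n = 4/3 (n = -(-4)/3 = -⅓*(-4) = 4/3 ≈ 1.3333)
(-87 - 13*n) + I((3*(-4))*(-5)) = (-87 - 13*4/3) + 0 = (-87 - 52/3) + 0 = -313/3 + 0 = -313/3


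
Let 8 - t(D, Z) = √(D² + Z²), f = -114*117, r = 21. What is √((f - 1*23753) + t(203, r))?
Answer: √(-37083 - 35*√34) ≈ 193.1*I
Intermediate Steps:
f = -13338
t(D, Z) = 8 - √(D² + Z²)
√((f - 1*23753) + t(203, r)) = √((-13338 - 1*23753) + (8 - √(203² + 21²))) = √((-13338 - 23753) + (8 - √(41209 + 441))) = √(-37091 + (8 - √41650)) = √(-37091 + (8 - 35*√34)) = √(-37083 - 35*√34)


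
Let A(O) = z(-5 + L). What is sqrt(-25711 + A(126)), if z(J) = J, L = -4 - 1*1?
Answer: 17*I*sqrt(89) ≈ 160.38*I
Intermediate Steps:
L = -5 (L = -4 - 1 = -5)
A(O) = -10 (A(O) = -5 - 5 = -10)
sqrt(-25711 + A(126)) = sqrt(-25711 - 10) = sqrt(-25721) = 17*I*sqrt(89)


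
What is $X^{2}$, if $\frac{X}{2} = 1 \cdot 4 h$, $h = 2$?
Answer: $256$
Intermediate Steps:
$X = 16$ ($X = 2 \cdot 1 \cdot 4 \cdot 2 = 2 \cdot 4 \cdot 2 = 2 \cdot 8 = 16$)
$X^{2} = 16^{2} = 256$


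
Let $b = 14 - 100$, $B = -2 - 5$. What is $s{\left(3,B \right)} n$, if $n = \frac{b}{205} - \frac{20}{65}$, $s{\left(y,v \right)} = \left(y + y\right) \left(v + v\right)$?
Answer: $\frac{162792}{2665} \approx 61.085$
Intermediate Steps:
$B = -7$
$b = -86$
$s{\left(y,v \right)} = 4 v y$ ($s{\left(y,v \right)} = 2 y 2 v = 4 v y$)
$n = - \frac{1938}{2665}$ ($n = - \frac{86}{205} - \frac{20}{65} = \left(-86\right) \frac{1}{205} - \frac{4}{13} = - \frac{86}{205} - \frac{4}{13} = - \frac{1938}{2665} \approx -0.7272$)
$s{\left(3,B \right)} n = 4 \left(-7\right) 3 \left(- \frac{1938}{2665}\right) = \left(-84\right) \left(- \frac{1938}{2665}\right) = \frac{162792}{2665}$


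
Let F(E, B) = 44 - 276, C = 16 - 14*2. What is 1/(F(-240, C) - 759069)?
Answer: -1/759301 ≈ -1.3170e-6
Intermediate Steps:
C = -12 (C = 16 - 28 = -12)
F(E, B) = -232
1/(F(-240, C) - 759069) = 1/(-232 - 759069) = 1/(-759301) = -1/759301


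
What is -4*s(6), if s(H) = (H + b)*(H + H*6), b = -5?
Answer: -168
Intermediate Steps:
s(H) = 7*H*(-5 + H) (s(H) = (H - 5)*(H + H*6) = (-5 + H)*(H + 6*H) = (-5 + H)*(7*H) = 7*H*(-5 + H))
-4*s(6) = -28*6*(-5 + 6) = -28*6 = -4*42 = -168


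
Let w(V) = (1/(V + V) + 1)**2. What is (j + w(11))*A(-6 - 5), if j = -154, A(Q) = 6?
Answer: -222021/242 ≈ -917.44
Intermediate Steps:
w(V) = (1 + 1/(2*V))**2 (w(V) = (1/(2*V) + 1)**2 = (1 + 1/(2*V))**2)
(j + w(11))*A(-6 - 5) = (-154 + (1/4)*(1 + 2*11)**2/11**2)*6 = (-154 + (1/4)*(1/121)*(1 + 22)**2)*6 = (-154 + (1/4)*(1/121)*23**2)*6 = (-154 + (1/4)*(1/121)*529)*6 = (-154 + 529/484)*6 = -74007/484*6 = -222021/242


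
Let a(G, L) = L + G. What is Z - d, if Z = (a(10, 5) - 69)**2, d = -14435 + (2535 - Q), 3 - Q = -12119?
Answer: 26938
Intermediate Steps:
a(G, L) = G + L
Q = 12122 (Q = 3 - 1*(-12119) = 3 + 12119 = 12122)
d = -24022 (d = -14435 + (2535 - 1*12122) = -14435 + (2535 - 12122) = -14435 - 9587 = -24022)
Z = 2916 (Z = ((10 + 5) - 69)**2 = (15 - 69)**2 = (-54)**2 = 2916)
Z - d = 2916 - 1*(-24022) = 2916 + 24022 = 26938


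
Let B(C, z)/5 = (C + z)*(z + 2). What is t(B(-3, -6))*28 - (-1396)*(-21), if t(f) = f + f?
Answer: -19236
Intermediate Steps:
B(C, z) = 5*(2 + z)*(C + z) (B(C, z) = 5*((C + z)*(z + 2)) = 5*((C + z)*(2 + z)) = 5*((2 + z)*(C + z)) = 5*(2 + z)*(C + z))
t(f) = 2*f
t(B(-3, -6))*28 - (-1396)*(-21) = (2*(5*(-6)² + 10*(-3) + 10*(-6) + 5*(-3)*(-6)))*28 - (-1396)*(-21) = (2*(5*36 - 30 - 60 + 90))*28 - 1*29316 = (2*(180 - 30 - 60 + 90))*28 - 29316 = (2*180)*28 - 29316 = 360*28 - 29316 = 10080 - 29316 = -19236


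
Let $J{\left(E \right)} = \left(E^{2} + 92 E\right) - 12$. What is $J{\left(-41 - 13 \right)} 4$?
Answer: $-8256$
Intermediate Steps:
$J{\left(E \right)} = -12 + E^{2} + 92 E$
$J{\left(-41 - 13 \right)} 4 = \left(-12 + \left(-41 - 13\right)^{2} + 92 \left(-41 - 13\right)\right) 4 = \left(-12 + \left(-54\right)^{2} + 92 \left(-54\right)\right) 4 = \left(-12 + 2916 - 4968\right) 4 = \left(-2064\right) 4 = -8256$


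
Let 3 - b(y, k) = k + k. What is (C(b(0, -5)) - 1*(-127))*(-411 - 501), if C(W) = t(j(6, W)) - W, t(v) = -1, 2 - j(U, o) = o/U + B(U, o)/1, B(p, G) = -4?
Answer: -103056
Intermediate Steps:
j(U, o) = 6 - o/U (j(U, o) = 2 - (o/U - 4/1) = 2 - (o/U - 4*1) = 2 - (o/U - 4) = 2 - (-4 + o/U) = 2 + (4 - o/U) = 6 - o/U)
b(y, k) = 3 - 2*k (b(y, k) = 3 - (k + k) = 3 - 2*k)
C(W) = -1 - W
(C(b(0, -5)) - 1*(-127))*(-411 - 501) = ((-1 - (3 - 2*(-5))) - 1*(-127))*(-411 - 501) = ((-1 - (3 + 10)) + 127)*(-912) = ((-1 - 1*13) + 127)*(-912) = ((-1 - 13) + 127)*(-912) = (-14 + 127)*(-912) = 113*(-912) = -103056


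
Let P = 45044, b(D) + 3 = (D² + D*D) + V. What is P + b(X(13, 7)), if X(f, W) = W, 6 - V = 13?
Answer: 45132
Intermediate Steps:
V = -7 (V = 6 - 1*13 = 6 - 13 = -7)
b(D) = -10 + 2*D² (b(D) = -3 + ((D² + D*D) - 7) = -3 + ((D² + D²) - 7) = -3 + (2*D² - 7) = -3 + (-7 + 2*D²) = -10 + 2*D²)
P + b(X(13, 7)) = 45044 + (-10 + 2*7²) = 45044 + (-10 + 2*49) = 45044 + (-10 + 98) = 45044 + 88 = 45132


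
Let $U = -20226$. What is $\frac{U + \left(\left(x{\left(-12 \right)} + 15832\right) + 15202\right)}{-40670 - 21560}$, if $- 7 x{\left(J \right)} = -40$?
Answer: $- \frac{37848}{217805} \approx -0.17377$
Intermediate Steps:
$x{\left(J \right)} = \frac{40}{7}$ ($x{\left(J \right)} = \left(- \frac{1}{7}\right) \left(-40\right) = \frac{40}{7}$)
$\frac{U + \left(\left(x{\left(-12 \right)} + 15832\right) + 15202\right)}{-40670 - 21560} = \frac{-20226 + \left(\left(\frac{40}{7} + 15832\right) + 15202\right)}{-40670 - 21560} = \frac{-20226 + \left(\frac{110864}{7} + 15202\right)}{-62230} = \left(-20226 + \frac{217278}{7}\right) \left(- \frac{1}{62230}\right) = \frac{75696}{7} \left(- \frac{1}{62230}\right) = - \frac{37848}{217805}$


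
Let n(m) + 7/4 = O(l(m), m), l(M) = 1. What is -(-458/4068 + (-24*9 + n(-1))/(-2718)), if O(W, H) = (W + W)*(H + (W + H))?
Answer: 38989/1228536 ≈ 0.031736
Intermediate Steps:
O(W, H) = 2*W*(W + 2*H) (O(W, H) = (2*W)*(H + (H + W)) = (2*W)*(W + 2*H) = 2*W*(W + 2*H))
n(m) = ¼ + 4*m (n(m) = -7/4 + 2*1*(1 + 2*m) = -7/4 + (2 + 4*m) = ¼ + 4*m)
-(-458/4068 + (-24*9 + n(-1))/(-2718)) = -(-458/4068 + (-24*9 + (¼ + 4*(-1)))/(-2718)) = -(-458*1/4068 + (-216 + (¼ - 4))*(-1/2718)) = -(-229/2034 + (-216 - 15/4)*(-1/2718)) = -(-229/2034 - 879/4*(-1/2718)) = -(-229/2034 + 293/3624) = -1*(-38989/1228536) = 38989/1228536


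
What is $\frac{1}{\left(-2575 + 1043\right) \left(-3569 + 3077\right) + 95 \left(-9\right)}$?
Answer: $\frac{1}{752889} \approx 1.3282 \cdot 10^{-6}$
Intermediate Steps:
$\frac{1}{\left(-2575 + 1043\right) \left(-3569 + 3077\right) + 95 \left(-9\right)} = \frac{1}{\left(-1532\right) \left(-492\right) - 855} = \frac{1}{753744 - 855} = \frac{1}{752889}$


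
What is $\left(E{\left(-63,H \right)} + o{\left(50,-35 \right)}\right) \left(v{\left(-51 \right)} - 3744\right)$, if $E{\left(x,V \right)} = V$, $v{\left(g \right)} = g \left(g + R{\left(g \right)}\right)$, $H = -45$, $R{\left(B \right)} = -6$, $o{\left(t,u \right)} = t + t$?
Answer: $-46035$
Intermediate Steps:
$o{\left(t,u \right)} = 2 t$
$v{\left(g \right)} = g \left(-6 + g\right)$ ($v{\left(g \right)} = g \left(g - 6\right) = g \left(-6 + g\right)$)
$\left(E{\left(-63,H \right)} + o{\left(50,-35 \right)}\right) \left(v{\left(-51 \right)} - 3744\right) = \left(-45 + 2 \cdot 50\right) \left(- 51 \left(-6 - 51\right) - 3744\right) = \left(-45 + 100\right) \left(\left(-51\right) \left(-57\right) - 3744\right) = 55 \left(2907 - 3744\right) = 55 \left(-837\right) = -46035$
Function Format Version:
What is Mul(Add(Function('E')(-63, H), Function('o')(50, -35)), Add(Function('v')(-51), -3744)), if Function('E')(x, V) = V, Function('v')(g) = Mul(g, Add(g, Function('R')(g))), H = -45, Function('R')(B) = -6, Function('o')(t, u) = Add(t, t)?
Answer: -46035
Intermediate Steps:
Function('o')(t, u) = Mul(2, t)
Function('v')(g) = Mul(g, Add(-6, g)) (Function('v')(g) = Mul(g, Add(g, -6)) = Mul(g, Add(-6, g)))
Mul(Add(Function('E')(-63, H), Function('o')(50, -35)), Add(Function('v')(-51), -3744)) = Mul(Add(-45, Mul(2, 50)), Add(Mul(-51, Add(-6, -51)), -3744)) = Mul(Add(-45, 100), Add(Mul(-51, -57), -3744)) = Mul(55, Add(2907, -3744)) = Mul(55, -837) = -46035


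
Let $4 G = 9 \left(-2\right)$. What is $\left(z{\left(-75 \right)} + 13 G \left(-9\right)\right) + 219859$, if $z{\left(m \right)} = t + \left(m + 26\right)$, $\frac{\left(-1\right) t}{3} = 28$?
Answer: $\frac{440505}{2} \approx 2.2025 \cdot 10^{5}$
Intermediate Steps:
$G = - \frac{9}{2}$ ($G = \frac{9 \left(-2\right)}{4} = \frac{1}{4} \left(-18\right) = - \frac{9}{2} \approx -4.5$)
$t = -84$ ($t = \left(-3\right) 28 = -84$)
$z{\left(m \right)} = -58 + m$ ($z{\left(m \right)} = -84 + \left(m + 26\right) = -84 + \left(26 + m\right) = -58 + m$)
$\left(z{\left(-75 \right)} + 13 G \left(-9\right)\right) + 219859 = \left(\left(-58 - 75\right) + 13 \left(- \frac{9}{2}\right) \left(-9\right)\right) + 219859 = \left(-133 - - \frac{1053}{2}\right) + 219859 = \left(-133 + \frac{1053}{2}\right) + 219859 = \frac{787}{2} + 219859 = \frac{440505}{2}$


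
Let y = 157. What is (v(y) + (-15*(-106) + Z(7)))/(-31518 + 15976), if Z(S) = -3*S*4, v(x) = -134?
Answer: -686/7771 ≈ -0.088277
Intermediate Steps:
Z(S) = -12*S
(v(y) + (-15*(-106) + Z(7)))/(-31518 + 15976) = (-134 + (-15*(-106) - 12*7))/(-31518 + 15976) = (-134 + (1590 - 84))/(-15542) = (-134 + 1506)*(-1/15542) = 1372*(-1/15542) = -686/7771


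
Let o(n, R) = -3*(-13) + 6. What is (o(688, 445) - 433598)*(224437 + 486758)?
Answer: -308340725835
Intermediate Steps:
o(n, R) = 45 (o(n, R) = 39 + 6 = 45)
(o(688, 445) - 433598)*(224437 + 486758) = (45 - 433598)*(224437 + 486758) = -433553*711195 = -308340725835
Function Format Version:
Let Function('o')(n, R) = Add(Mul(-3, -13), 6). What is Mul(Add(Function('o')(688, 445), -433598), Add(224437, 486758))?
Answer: -308340725835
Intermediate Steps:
Function('o')(n, R) = 45 (Function('o')(n, R) = Add(39, 6) = 45)
Mul(Add(Function('o')(688, 445), -433598), Add(224437, 486758)) = Mul(Add(45, -433598), Add(224437, 486758)) = Mul(-433553, 711195) = -308340725835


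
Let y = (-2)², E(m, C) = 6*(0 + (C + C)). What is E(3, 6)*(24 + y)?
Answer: 2016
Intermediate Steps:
E(m, C) = 12*C (E(m, C) = 6*(0 + 2*C) = 6*(2*C) = 12*C)
y = 4
E(3, 6)*(24 + y) = (12*6)*(24 + 4) = 72*28 = 2016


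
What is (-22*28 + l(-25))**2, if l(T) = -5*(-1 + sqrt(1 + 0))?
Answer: 379456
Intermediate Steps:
l(T) = 0 (l(T) = -5*(-1 + sqrt(1)) = -5*(-1 + 1) = -5*0 = 0)
(-22*28 + l(-25))**2 = (-22*28 + 0)**2 = (-616 + 0)**2 = (-616)**2 = 379456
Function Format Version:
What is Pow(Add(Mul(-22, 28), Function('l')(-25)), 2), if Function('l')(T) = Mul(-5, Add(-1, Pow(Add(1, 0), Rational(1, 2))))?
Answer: 379456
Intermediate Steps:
Function('l')(T) = 0 (Function('l')(T) = Mul(-5, Add(-1, Pow(1, Rational(1, 2)))) = Mul(-5, Add(-1, 1)) = Mul(-5, 0) = 0)
Pow(Add(Mul(-22, 28), Function('l')(-25)), 2) = Pow(Add(Mul(-22, 28), 0), 2) = Pow(Add(-616, 0), 2) = Pow(-616, 2) = 379456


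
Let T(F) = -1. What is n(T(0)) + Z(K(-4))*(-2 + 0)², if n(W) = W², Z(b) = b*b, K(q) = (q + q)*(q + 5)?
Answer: 257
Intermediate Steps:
K(q) = 2*q*(5 + q) (K(q) = (2*q)*(5 + q) = 2*q*(5 + q))
Z(b) = b²
n(T(0)) + Z(K(-4))*(-2 + 0)² = (-1)² + (2*(-4)*(5 - 4))²*(-2 + 0)² = 1 + (2*(-4)*1)²*(-2)² = 1 + (-8)²*4 = 1 + 64*4 = 1 + 256 = 257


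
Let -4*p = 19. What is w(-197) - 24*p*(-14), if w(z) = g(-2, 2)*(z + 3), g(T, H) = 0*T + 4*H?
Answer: -3148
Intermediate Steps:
p = -19/4 (p = -¼*19 = -19/4 ≈ -4.7500)
g(T, H) = 4*H (g(T, H) = 0 + 4*H = 4*H)
w(z) = 24 + 8*z (w(z) = (4*2)*(z + 3) = 8*(3 + z) = 24 + 8*z)
w(-197) - 24*p*(-14) = (24 + 8*(-197)) - 24*(-19/4)*(-14) = (24 - 1576) + 114*(-14) = -1552 - 1596 = -3148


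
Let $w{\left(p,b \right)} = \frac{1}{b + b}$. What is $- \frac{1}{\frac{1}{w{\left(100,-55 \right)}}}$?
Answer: $\frac{1}{110} \approx 0.0090909$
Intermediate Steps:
$w{\left(p,b \right)} = \frac{1}{2 b}$
$- \frac{1}{\frac{1}{w{\left(100,-55 \right)}}} = - \frac{1}{\frac{1}{\frac{1}{2} \frac{1}{-55}}} = - \frac{1}{\frac{1}{\frac{1}{2} \left(- \frac{1}{55}\right)}} = - \frac{1}{\frac{1}{- \frac{1}{110}}} = - \frac{1}{-110} = \left(-1\right) \left(- \frac{1}{110}\right) = \frac{1}{110}$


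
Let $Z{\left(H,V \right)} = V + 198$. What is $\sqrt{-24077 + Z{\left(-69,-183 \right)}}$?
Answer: $i \sqrt{24062} \approx 155.12 i$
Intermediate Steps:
$Z{\left(H,V \right)} = 198 + V$
$\sqrt{-24077 + Z{\left(-69,-183 \right)}} = \sqrt{-24077 + \left(198 - 183\right)} = \sqrt{-24077 + 15} = \sqrt{-24062} = i \sqrt{24062}$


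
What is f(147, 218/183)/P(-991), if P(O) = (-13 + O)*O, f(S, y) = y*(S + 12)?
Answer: 5777/30346402 ≈ 0.00019037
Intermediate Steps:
f(S, y) = y*(12 + S)
P(O) = O*(-13 + O)
f(147, 218/183)/P(-991) = ((218/183)*(12 + 147))/((-991*(-13 - 991))) = ((218*(1/183))*159)/((-991*(-1004))) = ((218/183)*159)/994964 = (11554/61)*(1/994964) = 5777/30346402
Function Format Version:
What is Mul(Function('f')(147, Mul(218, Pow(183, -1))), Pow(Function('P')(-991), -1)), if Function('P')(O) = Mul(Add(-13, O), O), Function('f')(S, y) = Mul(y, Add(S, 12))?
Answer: Rational(5777, 30346402) ≈ 0.00019037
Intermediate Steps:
Function('f')(S, y) = Mul(y, Add(12, S))
Function('P')(O) = Mul(O, Add(-13, O))
Mul(Function('f')(147, Mul(218, Pow(183, -1))), Pow(Function('P')(-991), -1)) = Mul(Mul(Mul(218, Pow(183, -1)), Add(12, 147)), Pow(Mul(-991, Add(-13, -991)), -1)) = Mul(Mul(Mul(218, Rational(1, 183)), 159), Pow(Mul(-991, -1004), -1)) = Mul(Mul(Rational(218, 183), 159), Pow(994964, -1)) = Mul(Rational(11554, 61), Rational(1, 994964)) = Rational(5777, 30346402)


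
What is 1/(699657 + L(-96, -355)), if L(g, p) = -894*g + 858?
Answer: 1/786339 ≈ 1.2717e-6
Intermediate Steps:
L(g, p) = 858 - 894*g
1/(699657 + L(-96, -355)) = 1/(699657 + (858 - 894*(-96))) = 1/(699657 + (858 + 85824)) = 1/(699657 + 86682) = 1/786339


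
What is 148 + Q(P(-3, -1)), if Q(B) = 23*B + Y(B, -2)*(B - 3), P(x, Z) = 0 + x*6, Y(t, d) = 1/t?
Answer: -1589/6 ≈ -264.83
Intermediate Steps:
P(x, Z) = 6*x (P(x, Z) = 0 + 6*x = 6*x)
Q(B) = 23*B + (-3 + B)/B (Q(B) = 23*B + (B - 3)/B = 23*B + (-3 + B)/B)
148 + Q(P(-3, -1)) = 148 + (1 - 3/(6*(-3)) + 23*(6*(-3))) = 148 + (1 - 3/(-18) + 23*(-18)) = 148 + (1 - 3*(-1/18) - 414) = 148 + (1 + ⅙ - 414) = 148 - 2477/6 = -1589/6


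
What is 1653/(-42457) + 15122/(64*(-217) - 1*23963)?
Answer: -704602457/1607039907 ≈ -0.43845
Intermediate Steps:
1653/(-42457) + 15122/(64*(-217) - 1*23963) = 1653*(-1/42457) + 15122/(-13888 - 23963) = -1653/42457 + 15122/(-37851) = -1653/42457 + 15122*(-1/37851) = -1653/42457 - 15122/37851 = -704602457/1607039907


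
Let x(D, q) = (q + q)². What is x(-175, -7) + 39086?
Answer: 39282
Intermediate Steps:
x(D, q) = 4*q² (x(D, q) = (2*q)² = 4*q²)
x(-175, -7) + 39086 = 4*(-7)² + 39086 = 4*49 + 39086 = 196 + 39086 = 39282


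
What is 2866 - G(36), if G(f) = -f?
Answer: 2902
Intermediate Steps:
2866 - G(36) = 2866 - (-1)*36 = 2866 - 1*(-36) = 2866 + 36 = 2902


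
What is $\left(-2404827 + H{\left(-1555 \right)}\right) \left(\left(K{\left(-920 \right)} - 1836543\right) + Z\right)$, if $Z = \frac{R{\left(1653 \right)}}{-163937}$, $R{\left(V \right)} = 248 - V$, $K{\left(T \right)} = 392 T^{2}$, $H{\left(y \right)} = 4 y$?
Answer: $- \frac{130416867087051343058}{163937} \approx -7.9553 \cdot 10^{14}$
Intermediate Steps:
$Z = \frac{1405}{163937}$ ($Z = \frac{248 - 1653}{-163937} = \left(248 - 1653\right) \left(- \frac{1}{163937}\right) = \left(-1405\right) \left(- \frac{1}{163937}\right) = \frac{1405}{163937} \approx 0.0085704$)
$\left(-2404827 + H{\left(-1555 \right)}\right) \left(\left(K{\left(-920 \right)} - 1836543\right) + Z\right) = \left(-2404827 + 4 \left(-1555\right)\right) \left(\left(392 \left(-920\right)^{2} - 1836543\right) + \frac{1405}{163937}\right) = \left(-2404827 - 6220\right) \left(\left(392 \cdot 846400 - 1836543\right) + \frac{1405}{163937}\right) = - 2411047 \left(\left(331788800 - 1836543\right) + \frac{1405}{163937}\right) = - 2411047 \left(329952257 + \frac{1405}{163937}\right) = \left(-2411047\right) \frac{54091383157214}{163937} = - \frac{130416867087051343058}{163937}$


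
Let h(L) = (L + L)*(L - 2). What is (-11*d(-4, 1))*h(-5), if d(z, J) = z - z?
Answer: 0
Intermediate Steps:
d(z, J) = 0
h(L) = 2*L*(-2 + L) (h(L) = (2*L)*(-2 + L) = 2*L*(-2 + L))
(-11*d(-4, 1))*h(-5) = (-11*0)*(2*(-5)*(-2 - 5)) = 0*(2*(-5)*(-7)) = 0*70 = 0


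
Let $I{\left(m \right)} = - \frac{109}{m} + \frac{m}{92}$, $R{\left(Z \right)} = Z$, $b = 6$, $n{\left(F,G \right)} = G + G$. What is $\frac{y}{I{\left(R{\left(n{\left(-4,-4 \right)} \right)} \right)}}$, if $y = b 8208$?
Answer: $\frac{9061632}{2491} \approx 3637.8$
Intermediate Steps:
$n{\left(F,G \right)} = 2 G$
$I{\left(m \right)} = - \frac{109}{m} + \frac{m}{92}$ ($I{\left(m \right)} = - \frac{109}{m} + m \frac{1}{92} = - \frac{109}{m} + \frac{m}{92}$)
$y = 49248$ ($y = 6 \cdot 8208 = 49248$)
$\frac{y}{I{\left(R{\left(n{\left(-4,-4 \right)} \right)} \right)}} = \frac{49248}{- \frac{109}{2 \left(-4\right)} + \frac{2 \left(-4\right)}{92}} = \frac{49248}{- \frac{109}{-8} + \frac{1}{92} \left(-8\right)} = \frac{49248}{\left(-109\right) \left(- \frac{1}{8}\right) - \frac{2}{23}} = \frac{49248}{\frac{109}{8} - \frac{2}{23}} = \frac{49248}{\frac{2491}{184}} = 49248 \cdot \frac{184}{2491} = \frac{9061632}{2491}$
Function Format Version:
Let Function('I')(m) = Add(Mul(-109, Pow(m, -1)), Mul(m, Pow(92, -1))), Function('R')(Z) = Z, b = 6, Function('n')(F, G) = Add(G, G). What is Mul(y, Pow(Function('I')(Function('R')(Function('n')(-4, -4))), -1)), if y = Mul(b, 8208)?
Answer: Rational(9061632, 2491) ≈ 3637.8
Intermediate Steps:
Function('n')(F, G) = Mul(2, G)
Function('I')(m) = Add(Mul(-109, Pow(m, -1)), Mul(Rational(1, 92), m)) (Function('I')(m) = Add(Mul(-109, Pow(m, -1)), Mul(m, Rational(1, 92))) = Add(Mul(-109, Pow(m, -1)), Mul(Rational(1, 92), m)))
y = 49248 (y = Mul(6, 8208) = 49248)
Mul(y, Pow(Function('I')(Function('R')(Function('n')(-4, -4))), -1)) = Mul(49248, Pow(Add(Mul(-109, Pow(Mul(2, -4), -1)), Mul(Rational(1, 92), Mul(2, -4))), -1)) = Mul(49248, Pow(Add(Mul(-109, Pow(-8, -1)), Mul(Rational(1, 92), -8)), -1)) = Mul(49248, Pow(Add(Mul(-109, Rational(-1, 8)), Rational(-2, 23)), -1)) = Mul(49248, Pow(Add(Rational(109, 8), Rational(-2, 23)), -1)) = Mul(49248, Pow(Rational(2491, 184), -1)) = Mul(49248, Rational(184, 2491)) = Rational(9061632, 2491)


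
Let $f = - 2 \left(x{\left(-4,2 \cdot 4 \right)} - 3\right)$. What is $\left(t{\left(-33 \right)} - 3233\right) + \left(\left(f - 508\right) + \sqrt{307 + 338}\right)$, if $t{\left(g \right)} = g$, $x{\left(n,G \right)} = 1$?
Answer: $-3770 + \sqrt{645} \approx -3744.6$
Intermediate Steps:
$f = 4$ ($f = - 2 \left(1 - 3\right) = \left(-2\right) \left(-2\right) = 4$)
$\left(t{\left(-33 \right)} - 3233\right) + \left(\left(f - 508\right) + \sqrt{307 + 338}\right) = \left(-33 - 3233\right) + \left(\left(4 - 508\right) + \sqrt{307 + 338}\right) = -3266 - \left(504 - \sqrt{645}\right) = -3770 + \sqrt{645}$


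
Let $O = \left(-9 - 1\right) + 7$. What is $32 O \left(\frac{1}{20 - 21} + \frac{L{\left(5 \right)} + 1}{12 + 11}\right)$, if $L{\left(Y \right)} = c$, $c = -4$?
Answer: $\frac{2496}{23} \approx 108.52$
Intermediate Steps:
$O = -3$ ($O = -10 + 7 = -3$)
$L{\left(Y \right)} = -4$
$32 O \left(\frac{1}{20 - 21} + \frac{L{\left(5 \right)} + 1}{12 + 11}\right) = 32 \left(-3\right) \left(\frac{1}{20 - 21} + \frac{-4 + 1}{12 + 11}\right) = - 96 \left(\frac{1}{-1} - \frac{3}{23}\right) = - 96 \left(-1 - \frac{3}{23}\right) = \left(-96\right) \left(- \frac{26}{23}\right) = \frac{2496}{23}$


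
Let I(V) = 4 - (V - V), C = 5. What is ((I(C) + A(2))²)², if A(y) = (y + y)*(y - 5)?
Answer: 4096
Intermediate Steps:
A(y) = 2*y*(-5 + y) (A(y) = (2*y)*(-5 + y) = 2*y*(-5 + y))
I(V) = 4 (I(V) = 4 - 1*0 = 4 + 0 = 4)
((I(C) + A(2))²)² = ((4 + 2*2*(-5 + 2))²)² = ((4 + 2*2*(-3))²)² = ((4 - 12)²)² = ((-8)²)² = 64² = 4096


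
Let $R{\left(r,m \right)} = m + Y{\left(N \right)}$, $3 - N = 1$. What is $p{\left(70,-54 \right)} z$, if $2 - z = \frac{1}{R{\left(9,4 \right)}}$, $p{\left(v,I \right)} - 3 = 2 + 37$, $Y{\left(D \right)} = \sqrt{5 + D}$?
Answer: $\frac{196}{3} + \frac{14 \sqrt{7}}{3} \approx 77.68$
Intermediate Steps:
$N = 2$ ($N = 3 - 1 = 2$)
$p{\left(v,I \right)} = 42$ ($p{\left(v,I \right)} = 3 + \left(2 + 37\right) = 3 + 39 = 42$)
$R{\left(r,m \right)} = m + \sqrt{7}$ ($R{\left(r,m \right)} = m + \sqrt{5 + 2} = m + \sqrt{7}$)
$z = 2 - \frac{1}{4 + \sqrt{7}} \approx 1.8495$
$p{\left(70,-54 \right)} z = 42 \left(\frac{14}{9} + \frac{\sqrt{7}}{9}\right) = \frac{196}{3} + \frac{14 \sqrt{7}}{3}$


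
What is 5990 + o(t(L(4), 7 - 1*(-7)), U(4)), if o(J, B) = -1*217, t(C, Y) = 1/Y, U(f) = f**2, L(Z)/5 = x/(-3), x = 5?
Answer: 5773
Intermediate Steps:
L(Z) = -25/3 (L(Z) = 5*(5/(-3)) = 5*(5*(-1/3)) = 5*(-5/3) = -25/3)
o(J, B) = -217
5990 + o(t(L(4), 7 - 1*(-7)), U(4)) = 5990 - 217 = 5773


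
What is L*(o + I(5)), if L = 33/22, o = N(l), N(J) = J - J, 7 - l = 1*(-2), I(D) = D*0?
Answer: 0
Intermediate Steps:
I(D) = 0
l = 9 (l = 7 - (-2) = 7 - 1*(-2) = 7 + 2 = 9)
N(J) = 0
o = 0
L = 3/2 (L = 33*(1/22) = 3/2 ≈ 1.5000)
L*(o + I(5)) = 3*(0 + 0)/2 = (3/2)*0 = 0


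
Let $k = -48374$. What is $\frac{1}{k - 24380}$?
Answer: $- \frac{1}{72754} \approx -1.3745 \cdot 10^{-5}$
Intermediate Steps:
$\frac{1}{k - 24380} = \frac{1}{-48374 - 24380} = \frac{1}{-72754} = - \frac{1}{72754}$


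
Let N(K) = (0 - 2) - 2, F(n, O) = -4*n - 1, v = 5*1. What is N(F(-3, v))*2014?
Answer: -8056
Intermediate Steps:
v = 5
F(n, O) = -1 - 4*n
N(K) = -4 (N(K) = -2 - 2 = -4)
N(F(-3, v))*2014 = -4*2014 = -8056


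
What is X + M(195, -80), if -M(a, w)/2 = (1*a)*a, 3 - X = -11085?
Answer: -64962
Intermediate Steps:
X = 11088 (X = 3 - 1*(-11085) = 3 + 11085 = 11088)
M(a, w) = -2*a² (M(a, w) = -2*1*a*a = -2*a*a = -2*a²)
X + M(195, -80) = 11088 - 2*195² = 11088 - 2*38025 = 11088 - 76050 = -64962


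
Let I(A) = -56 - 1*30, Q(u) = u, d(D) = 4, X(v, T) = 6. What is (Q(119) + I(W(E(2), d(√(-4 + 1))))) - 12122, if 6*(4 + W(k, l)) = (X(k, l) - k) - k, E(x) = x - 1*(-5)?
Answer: -12089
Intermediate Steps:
E(x) = 5 + x (E(x) = x + 5 = 5 + x)
W(k, l) = -3 - k/3 (W(k, l) = -4 + ((6 - k) - k)/6 = -4 + (6 - 2*k)/6 = -4 + (1 - k/3) = -3 - k/3)
I(A) = -86 (I(A) = -56 - 30 = -86)
(Q(119) + I(W(E(2), d(√(-4 + 1))))) - 12122 = (119 - 86) - 12122 = 33 - 12122 = -12089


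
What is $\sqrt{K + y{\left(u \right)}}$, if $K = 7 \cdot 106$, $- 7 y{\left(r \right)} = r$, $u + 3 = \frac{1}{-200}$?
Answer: $\frac{3 \sqrt{1616846}}{140} \approx 27.248$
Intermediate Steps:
$u = - \frac{601}{200}$ ($u = -3 + \frac{1}{-200} = -3 - \frac{1}{200} = - \frac{601}{200} \approx -3.005$)
$y{\left(r \right)} = - \frac{r}{7}$
$K = 742$
$\sqrt{K + y{\left(u \right)}} = \sqrt{742 - - \frac{601}{1400}} = \sqrt{742 + \frac{601}{1400}} = \sqrt{\frac{1039401}{1400}} = \frac{3 \sqrt{1616846}}{140}$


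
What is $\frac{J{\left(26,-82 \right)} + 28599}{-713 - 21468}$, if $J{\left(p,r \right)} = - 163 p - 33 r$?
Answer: $- \frac{27067}{22181} \approx -1.2203$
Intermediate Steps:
$\frac{J{\left(26,-82 \right)} + 28599}{-713 - 21468} = \frac{\left(\left(-163\right) 26 - -2706\right) + 28599}{-713 - 21468} = \frac{\left(-4238 + 2706\right) + 28599}{-22181} = \left(-1532 + 28599\right) \left(- \frac{1}{22181}\right) = 27067 \left(- \frac{1}{22181}\right) = - \frac{27067}{22181}$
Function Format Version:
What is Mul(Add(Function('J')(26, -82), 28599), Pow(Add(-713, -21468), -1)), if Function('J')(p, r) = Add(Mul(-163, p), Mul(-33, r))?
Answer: Rational(-27067, 22181) ≈ -1.2203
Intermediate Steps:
Mul(Add(Function('J')(26, -82), 28599), Pow(Add(-713, -21468), -1)) = Mul(Add(Add(Mul(-163, 26), Mul(-33, -82)), 28599), Pow(Add(-713, -21468), -1)) = Mul(Add(Add(-4238, 2706), 28599), Pow(-22181, -1)) = Mul(Add(-1532, 28599), Rational(-1, 22181)) = Mul(27067, Rational(-1, 22181)) = Rational(-27067, 22181)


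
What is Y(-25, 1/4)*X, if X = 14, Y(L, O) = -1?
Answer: -14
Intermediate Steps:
Y(-25, 1/4)*X = -1*14 = -14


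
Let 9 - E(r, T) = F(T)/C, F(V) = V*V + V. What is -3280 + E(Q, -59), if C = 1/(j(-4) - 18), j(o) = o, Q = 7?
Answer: 72013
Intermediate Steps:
F(V) = V + V² (F(V) = V² + V = V + V²)
C = -1/22 (C = 1/(-4 - 18) = 1/(-22) = -1/22 ≈ -0.045455)
E(r, T) = 9 + 22*T*(1 + T) (E(r, T) = 9 - T*(1 + T)/(-1/22) = 9 - T*(1 + T)*(-22) = 9 - (-22)*T*(1 + T) = 9 + 22*T*(1 + T))
-3280 + E(Q, -59) = -3280 + (9 + 22*(-59)*(1 - 59)) = -3280 + (9 + 22*(-59)*(-58)) = -3280 + (9 + 75284) = -3280 + 75293 = 72013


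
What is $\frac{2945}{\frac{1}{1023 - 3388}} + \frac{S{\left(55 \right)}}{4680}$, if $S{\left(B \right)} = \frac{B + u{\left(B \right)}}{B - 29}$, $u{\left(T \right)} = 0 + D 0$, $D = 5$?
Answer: $- \frac{169498414789}{24336} \approx -6.9649 \cdot 10^{6}$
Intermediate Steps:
$u{\left(T \right)} = 0$ ($u{\left(T \right)} = 0 + 5 \cdot 0 = 0 + 0 = 0$)
$S{\left(B \right)} = \frac{B}{-29 + B}$ ($S{\left(B \right)} = \frac{B + 0}{B - 29} = \frac{B}{-29 + B}$)
$\frac{2945}{\frac{1}{1023 - 3388}} + \frac{S{\left(55 \right)}}{4680} = \frac{2945}{\frac{1}{1023 - 3388}} + \frac{55 \frac{1}{-29 + 55}}{4680} = \frac{2945}{\frac{1}{-2365}} + \frac{55}{26} \cdot \frac{1}{4680} = \frac{2945}{- \frac{1}{2365}} + 55 \cdot \frac{1}{26} \cdot \frac{1}{4680} = 2945 \left(-2365\right) + \frac{55}{26} \cdot \frac{1}{4680} = -6964925 + \frac{11}{24336} = - \frac{169498414789}{24336}$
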